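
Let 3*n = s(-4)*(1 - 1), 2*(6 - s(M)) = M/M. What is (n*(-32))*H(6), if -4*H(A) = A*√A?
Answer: 0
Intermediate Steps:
s(M) = 11/2 (s(M) = 6 - M/(2*M) = 6 - ½*1 = 6 - ½ = 11/2)
H(A) = -A^(3/2)/4 (H(A) = -A*√A/4 = -A^(3/2)/4)
n = 0 (n = (11*(1 - 1)/2)/3 = ((11/2)*0)/3 = (⅓)*0 = 0)
(n*(-32))*H(6) = (0*(-32))*(-3*√6/2) = 0*(-3*√6/2) = 0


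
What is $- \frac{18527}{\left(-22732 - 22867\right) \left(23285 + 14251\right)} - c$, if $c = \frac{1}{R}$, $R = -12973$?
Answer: $\frac{1951954835}{22204639522272} \approx 8.7908 \cdot 10^{-5}$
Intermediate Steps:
$c = - \frac{1}{12973}$ ($c = \frac{1}{-12973} = - \frac{1}{12973} \approx -7.7083 \cdot 10^{-5}$)
$- \frac{18527}{\left(-22732 - 22867\right) \left(23285 + 14251\right)} - c = - \frac{18527}{\left(-22732 - 22867\right) \left(23285 + 14251\right)} - - \frac{1}{12973} = - \frac{18527}{\left(-45599\right) 37536} + \frac{1}{12973} = - \frac{18527}{-1711604064} + \frac{1}{12973} = \left(-18527\right) \left(- \frac{1}{1711604064}\right) + \frac{1}{12973} = \frac{18527}{1711604064} + \frac{1}{12973} = \frac{1951954835}{22204639522272}$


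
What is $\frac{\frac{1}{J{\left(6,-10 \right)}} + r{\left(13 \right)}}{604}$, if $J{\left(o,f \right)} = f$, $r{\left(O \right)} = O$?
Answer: $\frac{129}{6040} \approx 0.021358$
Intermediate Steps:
$\frac{\frac{1}{J{\left(6,-10 \right)}} + r{\left(13 \right)}}{604} = \frac{\frac{1}{-10} + 13}{604} = \left(- \frac{1}{10} + 13\right) \frac{1}{604} = \frac{129}{10} \cdot \frac{1}{604} = \frac{129}{6040}$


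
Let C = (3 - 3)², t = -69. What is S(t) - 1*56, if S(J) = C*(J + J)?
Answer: -56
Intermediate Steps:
C = 0 (C = 0² = 0)
S(J) = 0 (S(J) = 0*(J + J) = 0*(2*J) = 0)
S(t) - 1*56 = 0 - 1*56 = 0 - 56 = -56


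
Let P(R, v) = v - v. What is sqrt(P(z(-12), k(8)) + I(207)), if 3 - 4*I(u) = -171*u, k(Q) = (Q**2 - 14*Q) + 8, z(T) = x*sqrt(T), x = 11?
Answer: 5*sqrt(354) ≈ 94.074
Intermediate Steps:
z(T) = 11*sqrt(T)
k(Q) = 8 + Q**2 - 14*Q
P(R, v) = 0
I(u) = 3/4 + 171*u/4 (I(u) = 3/4 - (-171)*u/4 = 3/4 + 171*u/4)
sqrt(P(z(-12), k(8)) + I(207)) = sqrt(0 + (3/4 + (171/4)*207)) = sqrt(0 + (3/4 + 35397/4)) = sqrt(0 + 8850) = sqrt(8850) = 5*sqrt(354)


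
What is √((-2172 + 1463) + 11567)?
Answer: √10858 ≈ 104.20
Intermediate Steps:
√((-2172 + 1463) + 11567) = √(-709 + 11567) = √10858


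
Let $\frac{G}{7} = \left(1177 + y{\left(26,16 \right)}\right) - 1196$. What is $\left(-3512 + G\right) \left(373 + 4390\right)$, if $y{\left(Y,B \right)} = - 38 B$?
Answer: $-37632463$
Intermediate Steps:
$G = -4389$ ($G = 7 \left(\left(1177 - 608\right) - 1196\right) = 7 \left(569 - 1196\right) = 7 \left(-627\right) = -4389$)
$\left(-3512 + G\right) \left(373 + 4390\right) = \left(-3512 - 4389\right) \left(373 + 4390\right) = \left(-7901\right) 4763 = -37632463$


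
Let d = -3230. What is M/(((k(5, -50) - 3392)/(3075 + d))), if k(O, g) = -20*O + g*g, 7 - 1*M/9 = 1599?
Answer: -8955/4 ≈ -2238.8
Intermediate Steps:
M = -14328 (M = 63 - 9*1599 = 63 - 14391 = -14328)
k(O, g) = g² - 20*O (k(O, g) = -20*O + g² = g² - 20*O)
M/(((k(5, -50) - 3392)/(3075 + d))) = -14328*(3075 - 3230)/(((-50)² - 20*5) - 3392) = -14328*(-155/((2500 - 100) - 3392)) = -14328*(-155/(2400 - 3392)) = -14328/((-992*(-1/155))) = -14328/32/5 = -14328*5/32 = -8955/4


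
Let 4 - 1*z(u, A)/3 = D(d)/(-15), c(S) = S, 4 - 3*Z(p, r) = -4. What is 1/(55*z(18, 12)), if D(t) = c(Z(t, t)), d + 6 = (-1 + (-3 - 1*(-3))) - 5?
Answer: 3/2068 ≈ 0.0014507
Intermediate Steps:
Z(p, r) = 8/3 (Z(p, r) = 4/3 - ⅓*(-4) = 4/3 + 4/3 = 8/3)
d = -12 (d = -6 + ((-1 + (-3 - 1*(-3))) - 5) = -6 + ((-1 + (-3 + 3)) - 5) = -6 + ((-1 + 0) - 5) = -6 + (-1 - 5) = -6 - 6 = -12)
D(t) = 8/3
z(u, A) = 188/15 (z(u, A) = 12 - 8/(-15) = 12 - 8*(-1)/15 = 12 - 3*(-8/45) = 12 + 8/15 = 188/15)
1/(55*z(18, 12)) = 1/(55*(188/15)) = 1/(2068/3) = 3/2068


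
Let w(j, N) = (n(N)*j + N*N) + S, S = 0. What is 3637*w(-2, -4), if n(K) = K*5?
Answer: 203672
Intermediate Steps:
n(K) = 5*K
w(j, N) = N² + 5*N*j (w(j, N) = ((5*N)*j + N*N) + 0 = (5*N*j + N²) + 0 = (N² + 5*N*j) + 0 = N² + 5*N*j)
3637*w(-2, -4) = 3637*(-4*(-4 + 5*(-2))) = 3637*(-4*(-4 - 10)) = 3637*(-4*(-14)) = 3637*56 = 203672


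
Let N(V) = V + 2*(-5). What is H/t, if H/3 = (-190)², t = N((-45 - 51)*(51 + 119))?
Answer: -10830/1633 ≈ -6.6320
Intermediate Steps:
N(V) = -10 + V (N(V) = V - 10 = -10 + V)
t = -16330 (t = -10 + (-45 - 51)*(51 + 119) = -10 - 96*170 = -10 - 16320 = -16330)
H = 108300 (H = 3*(-190)² = 3*36100 = 108300)
H/t = 108300/(-16330) = 108300*(-1/16330) = -10830/1633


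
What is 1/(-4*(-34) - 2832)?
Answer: -1/2696 ≈ -0.00037092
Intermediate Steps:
1/(-4*(-34) - 2832) = 1/(136 - 2832) = 1/(-2696) = -1/2696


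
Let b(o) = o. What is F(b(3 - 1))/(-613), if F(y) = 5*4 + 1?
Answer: -21/613 ≈ -0.034258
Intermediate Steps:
F(y) = 21 (F(y) = 20 + 1 = 21)
F(b(3 - 1))/(-613) = 21/(-613) = 21*(-1/613) = -21/613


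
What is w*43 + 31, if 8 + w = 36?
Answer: 1235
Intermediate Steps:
w = 28 (w = -8 + 36 = 28)
w*43 + 31 = 28*43 + 31 = 1204 + 31 = 1235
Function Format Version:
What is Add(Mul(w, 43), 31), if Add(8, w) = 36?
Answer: 1235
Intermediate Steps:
w = 28 (w = Add(-8, 36) = 28)
Add(Mul(w, 43), 31) = Add(Mul(28, 43), 31) = Add(1204, 31) = 1235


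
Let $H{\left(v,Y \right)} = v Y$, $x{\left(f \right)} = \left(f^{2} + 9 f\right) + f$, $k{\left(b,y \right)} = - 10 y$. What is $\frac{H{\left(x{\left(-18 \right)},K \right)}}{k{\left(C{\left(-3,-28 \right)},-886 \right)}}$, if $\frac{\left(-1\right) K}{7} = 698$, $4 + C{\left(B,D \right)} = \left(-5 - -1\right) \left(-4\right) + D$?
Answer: $- \frac{175896}{2215} \approx -79.411$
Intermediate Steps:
$C{\left(B,D \right)} = 12 + D$ ($C{\left(B,D \right)} = -4 + \left(\left(-5 - -1\right) \left(-4\right) + D\right) = -4 + \left(\left(-5 + 1\right) \left(-4\right) + D\right) = -4 + \left(\left(-4\right) \left(-4\right) + D\right) = -4 + \left(16 + D\right) = 12 + D$)
$x{\left(f \right)} = f^{2} + 10 f$
$K = -4886$ ($K = \left(-7\right) 698 = -4886$)
$H{\left(v,Y \right)} = Y v$
$\frac{H{\left(x{\left(-18 \right)},K \right)}}{k{\left(C{\left(-3,-28 \right)},-886 \right)}} = \frac{\left(-4886\right) \left(- 18 \left(10 - 18\right)\right)}{\left(-10\right) \left(-886\right)} = \frac{\left(-4886\right) \left(\left(-18\right) \left(-8\right)\right)}{8860} = \left(-4886\right) 144 \cdot \frac{1}{8860} = \left(-703584\right) \frac{1}{8860} = - \frac{175896}{2215}$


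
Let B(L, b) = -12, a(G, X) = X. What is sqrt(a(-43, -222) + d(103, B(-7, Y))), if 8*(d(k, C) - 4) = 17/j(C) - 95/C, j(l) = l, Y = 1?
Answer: 5*I*sqrt(139)/4 ≈ 14.737*I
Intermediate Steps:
d(k, C) = 4 - 39/(4*C) (d(k, C) = 4 + (17/C - 95/C)/8 = 4 + (-78/C)/8 = 4 - 39/(4*C))
sqrt(a(-43, -222) + d(103, B(-7, Y))) = sqrt(-222 + (4 - 39/4/(-12))) = sqrt(-222 + (4 - 39/4*(-1/12))) = sqrt(-222 + (4 + 13/16)) = sqrt(-222 + 77/16) = sqrt(-3475/16) = 5*I*sqrt(139)/4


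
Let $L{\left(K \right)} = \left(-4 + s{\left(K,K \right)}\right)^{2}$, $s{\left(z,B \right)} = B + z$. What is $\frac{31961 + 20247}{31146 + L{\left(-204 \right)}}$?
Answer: $\frac{26104}{100445} \approx 0.25988$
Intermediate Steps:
$L{\left(K \right)} = \left(-4 + 2 K\right)^{2}$ ($L{\left(K \right)} = \left(-4 + \left(K + K\right)\right)^{2} = \left(-4 + 2 K\right)^{2}$)
$\frac{31961 + 20247}{31146 + L{\left(-204 \right)}} = \frac{31961 + 20247}{31146 + 4 \left(-2 - 204\right)^{2}} = \frac{52208}{31146 + 4 \left(-206\right)^{2}} = \frac{52208}{31146 + 4 \cdot 42436} = \frac{52208}{31146 + 169744} = \frac{52208}{200890} = 52208 \cdot \frac{1}{200890} = \frac{26104}{100445}$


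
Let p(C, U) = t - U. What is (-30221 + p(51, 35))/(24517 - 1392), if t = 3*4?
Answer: -30244/23125 ≈ -1.3078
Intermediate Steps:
t = 12
p(C, U) = 12 - U
(-30221 + p(51, 35))/(24517 - 1392) = (-30221 + (12 - 1*35))/(24517 - 1392) = (-30221 + (12 - 35))/23125 = (-30221 - 23)*(1/23125) = -30244*1/23125 = -30244/23125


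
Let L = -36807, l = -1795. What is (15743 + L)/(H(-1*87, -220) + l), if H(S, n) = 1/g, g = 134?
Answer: 2822576/240529 ≈ 11.735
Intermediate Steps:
H(S, n) = 1/134
(15743 + L)/(H(-1*87, -220) + l) = (15743 - 36807)/(1/134 - 1795) = -21064/(-240529/134) = -21064*(-134/240529) = 2822576/240529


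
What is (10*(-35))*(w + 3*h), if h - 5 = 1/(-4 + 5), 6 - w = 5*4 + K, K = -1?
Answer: -1750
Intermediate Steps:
w = -13 (w = 6 - (5*4 - 1) = 6 - (20 - 1) = 6 - 1*19 = 6 - 19 = -13)
h = 6 (h = 5 + 1/(-4 + 5) = 5 + 1/1 = 5 + 1 = 6)
(10*(-35))*(w + 3*h) = (10*(-35))*(-13 + 3*6) = -350*(-13 + 18) = -350*5 = -1750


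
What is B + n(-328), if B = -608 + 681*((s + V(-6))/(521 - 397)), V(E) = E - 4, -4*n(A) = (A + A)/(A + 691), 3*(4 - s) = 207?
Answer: -45887185/45012 ≈ -1019.4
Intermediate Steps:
s = -65 (s = 4 - 1/3*207 = 4 - 69 = -65)
n(A) = -A/(2*(691 + A)) (n(A) = -(A + A)/(4*(A + 691)) = -2*A/(4*(691 + A)) = -A/(2*(691 + A)))
V(E) = -4 + E
B = -126467/124 (B = -608 + 681*((-65 + (-4 - 6))/(521 - 397)) = -608 + 681*((-65 - 10)/124) = -608 + 681*(-75*1/124) = -608 + 681*(-75/124) = -608 - 51075/124 = -126467/124 ≈ -1019.9)
B + n(-328) = -126467/124 - 1*(-328)/(1382 + 2*(-328)) = -126467/124 - 1*(-328)/(1382 - 656) = -126467/124 - 1*(-328)/726 = -126467/124 - 1*(-328)*1/726 = -126467/124 + 164/363 = -45887185/45012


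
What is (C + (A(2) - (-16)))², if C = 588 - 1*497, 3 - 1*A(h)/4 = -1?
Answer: 15129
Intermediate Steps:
A(h) = 16 (A(h) = 12 - 4*(-1) = 12 + 4 = 16)
C = 91 (C = 588 - 497 = 91)
(C + (A(2) - (-16)))² = (91 + (16 - (-16)))² = (91 + (16 - 16*(-1)))² = (91 + (16 + 16))² = (91 + 32)² = 123² = 15129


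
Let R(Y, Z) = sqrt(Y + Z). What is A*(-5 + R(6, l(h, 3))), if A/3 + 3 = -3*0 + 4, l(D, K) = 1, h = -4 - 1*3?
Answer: -15 + 3*sqrt(7) ≈ -7.0627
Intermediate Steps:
h = -7 (h = -4 - 3 = -7)
A = 3 (A = -9 + 3*(-3*0 + 4) = -9 + 3*(0 + 4) = -9 + 3*4 = -9 + 12 = 3)
A*(-5 + R(6, l(h, 3))) = 3*(-5 + sqrt(6 + 1)) = 3*(-5 + sqrt(7)) = -15 + 3*sqrt(7)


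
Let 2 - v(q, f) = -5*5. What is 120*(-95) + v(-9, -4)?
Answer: -11373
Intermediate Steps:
v(q, f) = 27 (v(q, f) = 2 - (-5)*5 = 2 - 1*(-25) = 2 + 25 = 27)
120*(-95) + v(-9, -4) = 120*(-95) + 27 = -11400 + 27 = -11373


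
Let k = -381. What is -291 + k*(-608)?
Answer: 231357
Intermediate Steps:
-291 + k*(-608) = -291 - 381*(-608) = -291 + 231648 = 231357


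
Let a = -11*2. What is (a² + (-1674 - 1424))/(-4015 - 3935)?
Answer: 1307/3975 ≈ 0.32880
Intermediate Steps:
a = -22
(a² + (-1674 - 1424))/(-4015 - 3935) = ((-22)² + (-1674 - 1424))/(-4015 - 3935) = (484 - 3098)/(-7950) = -2614*(-1/7950) = 1307/3975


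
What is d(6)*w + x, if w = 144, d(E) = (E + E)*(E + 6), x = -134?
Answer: 20602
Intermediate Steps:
d(E) = 2*E*(6 + E) (d(E) = (2*E)*(6 + E) = 2*E*(6 + E))
d(6)*w + x = (2*6*(6 + 6))*144 - 134 = (2*6*12)*144 - 134 = 144*144 - 134 = 20736 - 134 = 20602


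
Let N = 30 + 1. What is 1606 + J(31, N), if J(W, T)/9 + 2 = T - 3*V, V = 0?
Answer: 1867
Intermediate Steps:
N = 31
J(W, T) = -18 + 9*T (J(W, T) = -18 + 9*(T - 3*0) = -18 + 9*(T + 0) = -18 + 9*T)
1606 + J(31, N) = 1606 + (-18 + 9*31) = 1606 + (-18 + 279) = 1606 + 261 = 1867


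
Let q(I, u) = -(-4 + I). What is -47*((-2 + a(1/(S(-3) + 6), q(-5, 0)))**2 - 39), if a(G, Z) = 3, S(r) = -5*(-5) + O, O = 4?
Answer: 1786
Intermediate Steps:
S(r) = 29 (S(r) = -5*(-5) + 4 = 25 + 4 = 29)
q(I, u) = 4 - I
-47*((-2 + a(1/(S(-3) + 6), q(-5, 0)))**2 - 39) = -47*((-2 + 3)**2 - 39) = -47*(1**2 - 39) = -47*(1 - 39) = -47*(-38) = 1786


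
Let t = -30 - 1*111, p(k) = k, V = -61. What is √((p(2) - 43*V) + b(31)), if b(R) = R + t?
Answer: √2515 ≈ 50.150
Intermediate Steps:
t = -141 (t = -30 - 111 = -141)
b(R) = -141 + R (b(R) = R - 141 = -141 + R)
√((p(2) - 43*V) + b(31)) = √((2 - 43*(-61)) + (-141 + 31)) = √((2 + 2623) - 110) = √(2625 - 110) = √2515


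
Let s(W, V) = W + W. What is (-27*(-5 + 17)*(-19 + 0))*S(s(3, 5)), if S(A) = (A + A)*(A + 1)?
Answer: 517104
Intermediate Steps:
s(W, V) = 2*W
S(A) = 2*A*(1 + A) (S(A) = (2*A)*(1 + A) = 2*A*(1 + A))
(-27*(-5 + 17)*(-19 + 0))*S(s(3, 5)) = (-27*(-5 + 17)*(-19 + 0))*(2*(2*3)*(1 + 2*3)) = (-324*(-19))*(2*6*(1 + 6)) = (-27*(-228))*(2*6*7) = 6156*84 = 517104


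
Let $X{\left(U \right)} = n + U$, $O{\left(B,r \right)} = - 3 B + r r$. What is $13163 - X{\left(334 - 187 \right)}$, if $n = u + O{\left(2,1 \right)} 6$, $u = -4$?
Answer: $13050$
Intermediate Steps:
$O{\left(B,r \right)} = r^{2} - 3 B$ ($O{\left(B,r \right)} = - 3 B + r^{2} = r^{2} - 3 B$)
$n = -34$ ($n = -4 + \left(1^{2} - 6\right) 6 = -4 + \left(1 - 6\right) 6 = -4 - 30 = -34$)
$X{\left(U \right)} = -34 + U$
$13163 - X{\left(334 - 187 \right)} = 13163 - \left(-34 + \left(334 - 187\right)\right) = 13163 - \left(-34 + 147\right) = 13163 - 113 = 13050$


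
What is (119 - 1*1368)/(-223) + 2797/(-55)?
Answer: -555036/12265 ≈ -45.254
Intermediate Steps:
(119 - 1*1368)/(-223) + 2797/(-55) = (119 - 1368)*(-1/223) + 2797*(-1/55) = -1249*(-1/223) - 2797/55 = 1249/223 - 2797/55 = -555036/12265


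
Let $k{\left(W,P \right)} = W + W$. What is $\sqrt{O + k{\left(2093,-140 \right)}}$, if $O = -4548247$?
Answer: $i \sqrt{4544061} \approx 2131.7 i$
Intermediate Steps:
$k{\left(W,P \right)} = 2 W$
$\sqrt{O + k{\left(2093,-140 \right)}} = \sqrt{-4548247 + 2 \cdot 2093} = \sqrt{-4548247 + 4186} = \sqrt{-4544061} = i \sqrt{4544061}$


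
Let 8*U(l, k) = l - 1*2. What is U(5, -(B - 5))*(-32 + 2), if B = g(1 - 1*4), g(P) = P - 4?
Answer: -45/4 ≈ -11.250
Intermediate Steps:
g(P) = -4 + P
B = -7 (B = -4 + (1 - 1*4) = -4 + (1 - 4) = -4 - 3 = -7)
U(l, k) = -1/4 + l/8 (U(l, k) = (l - 1*2)/8 = (l - 2)/8 = (-2 + l)/8 = -1/4 + l/8)
U(5, -(B - 5))*(-32 + 2) = (-1/4 + (1/8)*5)*(-32 + 2) = (-1/4 + 5/8)*(-30) = (3/8)*(-30) = -45/4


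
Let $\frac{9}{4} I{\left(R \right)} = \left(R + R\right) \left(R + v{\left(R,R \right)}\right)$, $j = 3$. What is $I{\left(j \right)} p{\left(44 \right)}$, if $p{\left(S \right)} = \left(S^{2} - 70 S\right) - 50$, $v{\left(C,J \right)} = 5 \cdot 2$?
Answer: $-41392$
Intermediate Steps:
$v{\left(C,J \right)} = 10$
$p{\left(S \right)} = -50 + S^{2} - 70 S$
$I{\left(R \right)} = \frac{8 R \left(10 + R\right)}{9}$ ($I{\left(R \right)} = \frac{4 \left(R + R\right) \left(R + 10\right)}{9} = \frac{4 \cdot 2 R \left(10 + R\right)}{9} = \frac{8 R \left(10 + R\right)}{9}$)
$I{\left(j \right)} p{\left(44 \right)} = \frac{8}{9} \cdot 3 \left(10 + 3\right) \left(-50 + 44^{2} - 3080\right) = \frac{8}{9} \cdot 3 \cdot 13 \left(-50 + 1936 - 3080\right) = \frac{104}{3} \left(-1194\right) = -41392$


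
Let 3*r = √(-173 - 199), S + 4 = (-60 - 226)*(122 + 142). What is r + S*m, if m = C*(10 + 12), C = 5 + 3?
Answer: -13289408 + 2*I*√93/3 ≈ -1.3289e+7 + 6.4291*I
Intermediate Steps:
C = 8
S = -75508 (S = -4 + (-60 - 226)*(122 + 142) = -4 - 286*264 = -4 - 75504 = -75508)
r = 2*I*√93/3 (r = √(-173 - 199)/3 = √(-372)/3 = (2*I*√93)/3 = 2*I*√93/3 ≈ 6.4291*I)
m = 176 (m = 8*(10 + 12) = 8*22 = 176)
r + S*m = 2*I*√93/3 - 75508*176 = 2*I*√93/3 - 13289408 = -13289408 + 2*I*√93/3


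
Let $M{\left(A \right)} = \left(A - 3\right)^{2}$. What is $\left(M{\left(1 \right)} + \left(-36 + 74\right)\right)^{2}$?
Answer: $1764$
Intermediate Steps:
$M{\left(A \right)} = \left(-3 + A\right)^{2}$
$\left(M{\left(1 \right)} + \left(-36 + 74\right)\right)^{2} = \left(\left(-3 + 1\right)^{2} + \left(-36 + 74\right)\right)^{2} = \left(\left(-2\right)^{2} + 38\right)^{2} = \left(4 + 38\right)^{2} = 42^{2} = 1764$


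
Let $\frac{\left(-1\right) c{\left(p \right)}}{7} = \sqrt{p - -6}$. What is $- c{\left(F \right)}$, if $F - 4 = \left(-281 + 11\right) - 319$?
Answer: $7 i \sqrt{579} \approx 168.44 i$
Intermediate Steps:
$F = -585$ ($F = 4 + \left(\left(-281 + 11\right) - 319\right) = 4 - 589 = -585$)
$c{\left(p \right)} = - 7 \sqrt{6 + p}$ ($c{\left(p \right)} = - 7 \sqrt{p - -6} = - 7 \sqrt{p + 6} = - 7 \sqrt{6 + p}$)
$- c{\left(F \right)} = - \left(-7\right) \sqrt{6 - 585} = - \left(-7\right) \sqrt{-579} = - \left(-7\right) i \sqrt{579} = 7 i \sqrt{579}$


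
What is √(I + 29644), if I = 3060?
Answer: 8*√511 ≈ 180.84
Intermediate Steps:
√(I + 29644) = √(3060 + 29644) = √32704 = 8*√511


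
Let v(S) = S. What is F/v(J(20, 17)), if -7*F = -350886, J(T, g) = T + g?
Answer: 350886/259 ≈ 1354.8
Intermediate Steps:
F = 350886/7 (F = -⅐*(-350886) = 350886/7 ≈ 50127.)
F/v(J(20, 17)) = 350886/(7*(20 + 17)) = (350886/7)/37 = (350886/7)*(1/37) = 350886/259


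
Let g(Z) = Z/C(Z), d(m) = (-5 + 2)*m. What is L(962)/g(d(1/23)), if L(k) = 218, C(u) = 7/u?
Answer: 807254/9 ≈ 89695.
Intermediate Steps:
d(m) = -3*m
g(Z) = Z²/7 (g(Z) = Z/((7/Z)) = Z*(Z/7) = Z²/7)
L(962)/g(d(1/23)) = 218/(((-3/23)²/7)) = 218/(((⅐)*(9/529))) = 218/(9/3703) = 218*(3703/9) = 807254/9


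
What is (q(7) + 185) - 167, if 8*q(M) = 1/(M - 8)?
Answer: 143/8 ≈ 17.875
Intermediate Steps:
q(M) = 1/(8*(-8 + M)) (q(M) = 1/(8*(M - 8)) = 1/(8*(-8 + M)))
(q(7) + 185) - 167 = (1/(8*(-8 + 7)) + 185) - 167 = ((⅛)/(-1) + 185) - 167 = ((⅛)*(-1) + 185) - 167 = (-⅛ + 185) - 167 = 1479/8 - 167 = 143/8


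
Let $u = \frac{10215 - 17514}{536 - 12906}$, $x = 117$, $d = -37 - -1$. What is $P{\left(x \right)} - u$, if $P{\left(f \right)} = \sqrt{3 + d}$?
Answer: $- \frac{7299}{12370} + i \sqrt{33} \approx -0.59006 + 5.7446 i$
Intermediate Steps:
$d = -36$ ($d = -37 + 1 = -36$)
$P{\left(f \right)} = i \sqrt{33}$ ($P{\left(f \right)} = \sqrt{3 - 36} = \sqrt{-33} = i \sqrt{33}$)
$u = \frac{7299}{12370}$ ($u = - \frac{7299}{-12370} = \left(-7299\right) \left(- \frac{1}{12370}\right) = \frac{7299}{12370} \approx 0.59006$)
$P{\left(x \right)} - u = i \sqrt{33} - \frac{7299}{12370} = - \frac{7299}{12370} + i \sqrt{33}$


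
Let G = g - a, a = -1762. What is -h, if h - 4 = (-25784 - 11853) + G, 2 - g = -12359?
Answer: 23510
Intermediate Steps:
g = 12361 (g = 2 - 1*(-12359) = 2 + 12359 = 12361)
G = 14123 (G = 12361 - 1*(-1762) = 12361 + 1762 = 14123)
h = -23510 (h = 4 + ((-25784 - 11853) + 14123) = 4 + (-37637 + 14123) = 4 - 23514 = -23510)
-h = -1*(-23510) = 23510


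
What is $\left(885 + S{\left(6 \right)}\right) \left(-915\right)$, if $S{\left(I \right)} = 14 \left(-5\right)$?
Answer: $-745725$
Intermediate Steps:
$S{\left(I \right)} = -70$
$\left(885 + S{\left(6 \right)}\right) \left(-915\right) = \left(885 - 70\right) \left(-915\right) = 815 \left(-915\right) = -745725$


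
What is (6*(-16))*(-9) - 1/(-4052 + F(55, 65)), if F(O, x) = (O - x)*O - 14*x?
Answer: 4762369/5512 ≈ 864.00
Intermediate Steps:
F(O, x) = -14*x + O*(O - x) (F(O, x) = O*(O - x) - 14*x = -14*x + O*(O - x))
(6*(-16))*(-9) - 1/(-4052 + F(55, 65)) = (6*(-16))*(-9) - 1/(-4052 + (55² - 14*65 - 1*55*65)) = -96*(-9) - 1/(-4052 + (3025 - 910 - 3575)) = 864 - 1/(-4052 - 1460) = 864 - 1/(-5512) = 864 - 1*(-1/5512) = 864 + 1/5512 = 4762369/5512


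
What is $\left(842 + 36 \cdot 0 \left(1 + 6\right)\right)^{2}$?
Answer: $708964$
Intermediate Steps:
$\left(842 + 36 \cdot 0 \left(1 + 6\right)\right)^{2} = \left(842 + 36 \cdot 0 \cdot 7\right)^{2} = \left(842 + 36 \cdot 0\right)^{2} = \left(842 + 0\right)^{2} = 842^{2} = 708964$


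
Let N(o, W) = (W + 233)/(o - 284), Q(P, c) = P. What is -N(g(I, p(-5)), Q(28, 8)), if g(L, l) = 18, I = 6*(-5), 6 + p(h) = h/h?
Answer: 261/266 ≈ 0.98120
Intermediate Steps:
p(h) = -5 (p(h) = -6 + h/h = -6 + 1 = -5)
I = -30
N(o, W) = (233 + W)/(-284 + o)
-N(g(I, p(-5)), Q(28, 8)) = -(233 + 28)/(-284 + 18) = -261/(-266) = -(-1)*261/266 = -1*(-261/266) = 261/266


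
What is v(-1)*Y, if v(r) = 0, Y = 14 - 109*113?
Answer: 0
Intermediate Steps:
Y = -12303 (Y = 14 - 12317 = -12303)
v(-1)*Y = 0*(-12303) = 0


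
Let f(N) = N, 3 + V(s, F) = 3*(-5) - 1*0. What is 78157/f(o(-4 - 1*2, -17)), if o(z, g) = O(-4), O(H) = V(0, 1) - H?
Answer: -78157/14 ≈ -5582.6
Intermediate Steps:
V(s, F) = -18 (V(s, F) = -3 + (3*(-5) - 1*0) = -3 + (-15 + 0) = -3 - 15 = -18)
O(H) = -18 - H
o(z, g) = -14 (o(z, g) = -18 - 1*(-4) = -18 + 4 = -14)
78157/f(o(-4 - 1*2, -17)) = 78157/(-14) = 78157*(-1/14) = -78157/14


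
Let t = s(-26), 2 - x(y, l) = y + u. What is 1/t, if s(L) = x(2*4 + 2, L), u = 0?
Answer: -⅛ ≈ -0.12500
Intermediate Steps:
x(y, l) = 2 - y (x(y, l) = 2 - (y + 0) = 2 - y)
s(L) = -8 (s(L) = 2 - (2*4 + 2) = 2 - (8 + 2) = 2 - 1*10 = 2 - 10 = -8)
t = -8
1/t = 1/(-8) = -⅛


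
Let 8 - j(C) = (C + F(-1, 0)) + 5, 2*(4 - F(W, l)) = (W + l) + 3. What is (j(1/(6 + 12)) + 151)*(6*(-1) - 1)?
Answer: -19019/18 ≈ -1056.6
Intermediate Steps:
F(W, l) = 5/2 - W/2 - l/2 (F(W, l) = 4 - ((W + l) + 3)/2 = 4 - (3 + W + l)/2 = 4 + (-3/2 - W/2 - l/2) = 5/2 - W/2 - l/2)
j(C) = -C (j(C) = 8 - ((C + (5/2 - ½*(-1) - ½*0)) + 5) = 8 - ((C + (5/2 + ½ + 0)) + 5) = 8 - ((C + 3) + 5) = 8 - ((3 + C) + 5) = 8 - (8 + C) = 8 + (-8 - C) = -C)
(j(1/(6 + 12)) + 151)*(6*(-1) - 1) = (-1/(6 + 12) + 151)*(6*(-1) - 1) = (-1/18 + 151)*(-6 - 1) = (-1*1/18 + 151)*(-7) = (-1/18 + 151)*(-7) = (2717/18)*(-7) = -19019/18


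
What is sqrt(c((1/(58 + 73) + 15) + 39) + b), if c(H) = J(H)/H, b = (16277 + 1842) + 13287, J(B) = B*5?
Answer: sqrt(31411) ≈ 177.23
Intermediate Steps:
J(B) = 5*B
b = 31406 (b = 18119 + 13287 = 31406)
c(H) = 5 (c(H) = (5*H)/H = 5)
sqrt(c((1/(58 + 73) + 15) + 39) + b) = sqrt(5 + 31406) = sqrt(31411)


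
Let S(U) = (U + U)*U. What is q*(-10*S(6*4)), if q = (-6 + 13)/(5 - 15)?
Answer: 8064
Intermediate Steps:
S(U) = 2*U² (S(U) = (2*U)*U = 2*U²)
q = -7/10 (q = 7/(-10) = 7*(-⅒) = -7/10 ≈ -0.70000)
q*(-10*S(6*4)) = -(-7)*2*(6*4)² = -(-7)*2*24² = -(-7)*2*576 = -(-7)*1152 = -7/10*(-11520) = 8064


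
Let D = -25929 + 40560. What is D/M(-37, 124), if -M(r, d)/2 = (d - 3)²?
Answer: -14631/29282 ≈ -0.49966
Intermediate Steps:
D = 14631
M(r, d) = -2*(-3 + d)² (M(r, d) = -2*(d - 3)² = -2*(-3 + d)²)
D/M(-37, 124) = 14631/((-2*(-3 + 124)²)) = 14631/((-2*121²)) = 14631/((-2*14641)) = 14631/(-29282) = 14631*(-1/29282) = -14631/29282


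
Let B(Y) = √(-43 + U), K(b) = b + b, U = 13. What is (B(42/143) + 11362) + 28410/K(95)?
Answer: 218719/19 + I*√30 ≈ 11512.0 + 5.4772*I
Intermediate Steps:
K(b) = 2*b
B(Y) = I*√30 (B(Y) = √(-43 + 13) = √(-30) = I*√30)
(B(42/143) + 11362) + 28410/K(95) = (I*√30 + 11362) + 28410/((2*95)) = (11362 + I*√30) + 28410/190 = (11362 + I*√30) + 28410*(1/190) = (11362 + I*√30) + 2841/19 = 218719/19 + I*√30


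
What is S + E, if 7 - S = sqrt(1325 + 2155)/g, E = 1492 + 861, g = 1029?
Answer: 2360 - 2*sqrt(870)/1029 ≈ 2359.9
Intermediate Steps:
E = 2353
S = 7 - 2*sqrt(870)/1029 (S = 7 - sqrt(1325 + 2155)/1029 = 7 - sqrt(3480)/1029 = 7 - 2*sqrt(870)/1029 ≈ 6.9427)
S + E = (7 - 2*sqrt(870)/1029) + 2353 = 2360 - 2*sqrt(870)/1029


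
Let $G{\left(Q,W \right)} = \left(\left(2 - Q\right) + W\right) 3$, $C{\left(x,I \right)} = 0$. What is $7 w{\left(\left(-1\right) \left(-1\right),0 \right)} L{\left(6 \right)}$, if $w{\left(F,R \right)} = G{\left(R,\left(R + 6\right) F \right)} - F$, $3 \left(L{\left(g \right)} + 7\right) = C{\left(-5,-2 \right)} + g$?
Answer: $-805$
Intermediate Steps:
$G{\left(Q,W \right)} = 6 - 3 Q + 3 W$ ($G{\left(Q,W \right)} = \left(2 + W - Q\right) 3 = 6 - 3 Q + 3 W$)
$L{\left(g \right)} = -7 + \frac{g}{3}$ ($L{\left(g \right)} = -7 + \frac{0 + g}{3} = -7 + \frac{g}{3}$)
$w{\left(F,R \right)} = 6 - F - 3 R + 3 F \left(6 + R\right)$ ($w{\left(F,R \right)} = \left(6 - 3 R + 3 \left(R + 6\right) F\right) - F = \left(6 - 3 R + 3 \left(6 + R\right) F\right) - F = \left(6 - 3 R + 3 F \left(6 + R\right)\right) - F = 6 - F - 3 R + 3 F \left(6 + R\right)$)
$7 w{\left(\left(-1\right) \left(-1\right),0 \right)} L{\left(6 \right)} = 7 \left(6 - \left(-1\right) \left(-1\right) - 0 + 3 \left(\left(-1\right) \left(-1\right)\right) \left(6 + 0\right)\right) \left(-7 + \frac{1}{3} \cdot 6\right) = 7 \left(6 - 1 + 0 + 3 \cdot 1 \cdot 6\right) \left(-7 + 2\right) = 7 \left(6 - 1 + 0 + 18\right) \left(-5\right) = 7 \cdot 23 \left(-5\right) = 161 \left(-5\right) = -805$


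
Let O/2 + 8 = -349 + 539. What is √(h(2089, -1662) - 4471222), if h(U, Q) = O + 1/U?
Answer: I*√19510471112129/2089 ≈ 2114.4*I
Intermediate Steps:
O = 364 (O = -16 + 2*(-349 + 539) = -16 + 2*190 = -16 + 380 = 364)
h(U, Q) = 364 + 1/U
√(h(2089, -1662) - 4471222) = √((364 + 1/2089) - 4471222) = √(760397/2089 - 4471222) = √(-9339622361/2089) = I*√19510471112129/2089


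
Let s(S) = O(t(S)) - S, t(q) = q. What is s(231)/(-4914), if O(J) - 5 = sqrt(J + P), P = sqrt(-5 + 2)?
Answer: 113/2457 - sqrt(231 + I*sqrt(3))/4914 ≈ 0.042898 - 1.1595e-5*I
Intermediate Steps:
P = I*sqrt(3) (P = sqrt(-3) = I*sqrt(3) ≈ 1.732*I)
O(J) = 5 + sqrt(J + I*sqrt(3))
s(S) = 5 + sqrt(S + I*sqrt(3)) - S (s(S) = (5 + sqrt(S + I*sqrt(3))) - S = 5 + sqrt(S + I*sqrt(3)) - S)
s(231)/(-4914) = (5 + sqrt(231 + I*sqrt(3)) - 1*231)/(-4914) = (5 + sqrt(231 + I*sqrt(3)) - 231)*(-1/4914) = (-226 + sqrt(231 + I*sqrt(3)))*(-1/4914) = 113/2457 - sqrt(231 + I*sqrt(3))/4914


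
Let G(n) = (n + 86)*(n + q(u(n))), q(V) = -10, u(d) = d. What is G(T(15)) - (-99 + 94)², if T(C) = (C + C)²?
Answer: 877515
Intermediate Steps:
T(C) = 4*C² (T(C) = (2*C)² = 4*C²)
G(n) = (-10 + n)*(86 + n) (G(n) = (n + 86)*(n - 10) = (86 + n)*(-10 + n) = (-10 + n)*(86 + n))
G(T(15)) - (-99 + 94)² = (-860 + (4*15²)² + 76*(4*15²)) - (-99 + 94)² = (-860 + (4*225)² + 76*(4*225)) - 1*(-5)² = (-860 + 900² + 76*900) - 1*25 = (-860 + 810000 + 68400) - 25 = 877540 - 25 = 877515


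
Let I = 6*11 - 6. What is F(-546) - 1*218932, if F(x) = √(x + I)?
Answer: -218932 + 9*I*√6 ≈ -2.1893e+5 + 22.045*I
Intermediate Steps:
I = 60 (I = 66 - 6 = 60)
F(x) = √(60 + x) (F(x) = √(x + 60) = √(60 + x))
F(-546) - 1*218932 = √(60 - 546) - 1*218932 = √(-486) - 218932 = 9*I*√6 - 218932 = -218932 + 9*I*√6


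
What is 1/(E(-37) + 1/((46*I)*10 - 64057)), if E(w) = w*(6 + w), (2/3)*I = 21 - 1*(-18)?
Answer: 37147/42607608 ≈ 0.00087184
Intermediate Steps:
I = 117/2 (I = 3*(21 - 1*(-18))/2 = 3*(21 + 18)/2 = (3/2)*39 = 117/2 ≈ 58.500)
1/(E(-37) + 1/((46*I)*10 - 64057)) = 1/(-37*(6 - 37) + 1/((46*(117/2))*10 - 64057)) = 1/(-37*(-31) + 1/(2691*10 - 64057)) = 1/(1147 + 1/(26910 - 64057)) = 1/(1147 + 1/(-37147)) = 1/(1147 - 1/37147) = 1/(42607608/37147) = 37147/42607608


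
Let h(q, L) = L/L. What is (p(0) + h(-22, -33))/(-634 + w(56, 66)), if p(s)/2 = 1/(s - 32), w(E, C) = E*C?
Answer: 15/48992 ≈ 0.00030617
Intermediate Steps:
h(q, L) = 1
w(E, C) = C*E
p(s) = 2/(-32 + s) (p(s) = 2/(s - 32) = 2/(-32 + s))
(p(0) + h(-22, -33))/(-634 + w(56, 66)) = (2/(-32 + 0) + 1)/(-634 + 66*56) = (2/(-32) + 1)/(-634 + 3696) = (2*(-1/32) + 1)/3062 = (-1/16 + 1)*(1/3062) = (15/16)*(1/3062) = 15/48992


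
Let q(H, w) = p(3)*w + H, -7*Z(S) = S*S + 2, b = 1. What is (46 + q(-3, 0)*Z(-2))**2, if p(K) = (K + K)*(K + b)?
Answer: 115600/49 ≈ 2359.2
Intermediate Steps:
Z(S) = -2/7 - S**2/7 (Z(S) = -(S*S + 2)/7 = -(S**2 + 2)/7 = -(2 + S**2)/7 = -2/7 - S**2/7)
p(K) = 2*K*(1 + K) (p(K) = (K + K)*(K + 1) = (2*K)*(1 + K) = 2*K*(1 + K))
q(H, w) = H + 24*w (q(H, w) = (2*3*(1 + 3))*w + H = (2*3*4)*w + H = 24*w + H = H + 24*w)
(46 + q(-3, 0)*Z(-2))**2 = (46 + (-3 + 24*0)*(-2/7 - 1/7*(-2)**2))**2 = (46 + (-3 + 0)*(-2/7 - 1/7*4))**2 = (46 - 3*(-2/7 - 4/7))**2 = (46 - 3*(-6/7))**2 = (46 + 18/7)**2 = (340/7)**2 = 115600/49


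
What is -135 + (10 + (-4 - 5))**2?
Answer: -134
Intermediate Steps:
-135 + (10 + (-4 - 5))**2 = -135 + (10 - 9)**2 = -135 + 1**2 = -135 + 1 = -134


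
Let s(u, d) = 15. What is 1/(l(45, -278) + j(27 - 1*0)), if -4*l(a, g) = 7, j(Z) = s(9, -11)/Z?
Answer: -36/43 ≈ -0.83721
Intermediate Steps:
j(Z) = 15/Z
l(a, g) = -7/4 (l(a, g) = -1/4*7 = -7/4)
1/(l(45, -278) + j(27 - 1*0)) = 1/(-7/4 + 15/(27 - 1*0)) = 1/(-7/4 + 15/(27 + 0)) = 1/(-7/4 + 15/27) = 1/(-7/4 + 15*(1/27)) = 1/(-7/4 + 5/9) = 1/(-43/36) = -36/43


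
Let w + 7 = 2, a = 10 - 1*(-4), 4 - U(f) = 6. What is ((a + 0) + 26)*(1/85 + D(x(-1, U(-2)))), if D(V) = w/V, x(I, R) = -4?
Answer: 858/17 ≈ 50.471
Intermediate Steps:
U(f) = -2 (U(f) = 4 - 1*6 = 4 - 6 = -2)
a = 14 (a = 10 + 4 = 14)
w = -5 (w = -7 + 2 = -5)
D(V) = -5/V
((a + 0) + 26)*(1/85 + D(x(-1, U(-2)))) = ((14 + 0) + 26)*(1/85 - 5/(-4)) = (14 + 26)*(1/85 - 5*(-¼)) = 40*(1/85 + 5/4) = 40*(429/340) = 858/17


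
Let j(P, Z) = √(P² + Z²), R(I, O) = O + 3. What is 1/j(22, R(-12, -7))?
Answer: √5/50 ≈ 0.044721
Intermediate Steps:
R(I, O) = 3 + O
1/j(22, R(-12, -7)) = 1/(√(22² + (3 - 7)²)) = 1/(√(484 + (-4)²)) = 1/(√(484 + 16)) = 1/(√500) = 1/(10*√5) = √5/50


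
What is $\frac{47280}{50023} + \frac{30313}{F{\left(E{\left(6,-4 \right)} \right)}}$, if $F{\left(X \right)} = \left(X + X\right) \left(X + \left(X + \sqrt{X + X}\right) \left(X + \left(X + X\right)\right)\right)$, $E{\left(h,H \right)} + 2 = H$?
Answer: $\frac{- 1458476479 i + 20424960 \sqrt{3}}{3601656 \left(6 \sqrt{3} + 17 i\right)} \approx -17.083 - 11.021 i$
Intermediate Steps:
$E{\left(h,H \right)} = -2 + H$
$F{\left(X \right)} = 2 X \left(X + 3 X \left(X + \sqrt{2} \sqrt{X}\right)\right)$ ($F{\left(X \right)} = 2 X \left(X + \left(X + \sqrt{2 X}\right) \left(X + 2 X\right)\right) = 2 X \left(X + \left(X + \sqrt{2} \sqrt{X}\right) 3 X\right) = 2 X \left(X + 3 X \left(X + \sqrt{2} \sqrt{X}\right)\right)$)
$\frac{47280}{50023} + \frac{30313}{F{\left(E{\left(6,-4 \right)} \right)}} = \frac{47280}{50023} + \frac{30313}{2 \left(-2 - 4\right)^{2} + 6 \left(-2 - 4\right)^{3} + 6 \sqrt{2} \left(-2 - 4\right)^{\frac{5}{2}}} = 47280 \cdot \frac{1}{50023} + \frac{30313}{2 \left(-6\right)^{2} + 6 \left(-6\right)^{3} + 6 \sqrt{2} \left(-6\right)^{\frac{5}{2}}} = \frac{47280}{50023} + \frac{30313}{2 \cdot 36 + 6 \left(-216\right) + 6 \sqrt{2} \cdot 36 i \sqrt{6}} = \frac{47280}{50023} + \frac{30313}{72 - 1296 + 432 i \sqrt{3}} = \frac{47280}{50023} + \frac{30313}{-1224 + 432 i \sqrt{3}}$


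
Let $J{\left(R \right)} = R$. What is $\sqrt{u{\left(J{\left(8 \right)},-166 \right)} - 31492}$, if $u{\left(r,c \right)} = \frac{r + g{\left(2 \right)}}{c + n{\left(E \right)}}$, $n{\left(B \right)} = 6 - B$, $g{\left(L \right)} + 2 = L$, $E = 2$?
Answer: $\frac{2 i \sqrt{637714}}{9} \approx 177.46 i$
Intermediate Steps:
$g{\left(L \right)} = -2 + L$
$u{\left(r,c \right)} = \frac{r}{4 + c}$ ($u{\left(r,c \right)} = \frac{r + \left(-2 + 2\right)}{c + \left(6 - 2\right)} = \frac{r + 0}{c + \left(6 - 2\right)} = \frac{r}{c + 4} = \frac{r}{4 + c}$)
$\sqrt{u{\left(J{\left(8 \right)},-166 \right)} - 31492} = \sqrt{\frac{8}{4 - 166} - 31492} = \sqrt{\frac{8}{-162} - 31492} = \sqrt{8 \left(- \frac{1}{162}\right) - 31492} = \sqrt{- \frac{4}{81} - 31492} = \sqrt{- \frac{2550856}{81}} = \frac{2 i \sqrt{637714}}{9}$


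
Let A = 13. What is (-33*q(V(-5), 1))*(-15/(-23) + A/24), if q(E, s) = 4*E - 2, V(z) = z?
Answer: 79739/92 ≈ 866.73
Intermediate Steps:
q(E, s) = -2 + 4*E
(-33*q(V(-5), 1))*(-15/(-23) + A/24) = (-33*(-2 + 4*(-5)))*(-15/(-23) + 13/24) = (-33*(-2 - 20))*(-15*(-1/23) + 13*(1/24)) = (-33*(-22))*(15/23 + 13/24) = 726*(659/552) = 79739/92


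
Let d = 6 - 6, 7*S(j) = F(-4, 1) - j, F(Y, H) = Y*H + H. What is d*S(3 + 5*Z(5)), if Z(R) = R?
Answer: 0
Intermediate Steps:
F(Y, H) = H + H*Y (F(Y, H) = H*Y + H = H + H*Y)
S(j) = -3/7 - j/7 (S(j) = (1*(1 - 4) - j)/7 = (1*(-3) - j)/7 = (-3 - j)/7 = -3/7 - j/7)
d = 0
d*S(3 + 5*Z(5)) = 0*(-3/7 - (3 + 5*5)/7) = 0*(-3/7 - (3 + 25)/7) = 0*(-3/7 - ⅐*28) = 0*(-3/7 - 4) = 0*(-31/7) = 0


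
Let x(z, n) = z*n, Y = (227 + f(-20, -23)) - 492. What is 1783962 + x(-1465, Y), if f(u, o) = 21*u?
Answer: 2787487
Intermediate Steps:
Y = -685 (Y = (227 + 21*(-20)) - 492 = (227 - 420) - 492 = -193 - 492 = -685)
x(z, n) = n*z
1783962 + x(-1465, Y) = 1783962 - 685*(-1465) = 1783962 + 1003525 = 2787487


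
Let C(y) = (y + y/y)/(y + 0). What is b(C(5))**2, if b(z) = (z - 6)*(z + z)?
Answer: 82944/625 ≈ 132.71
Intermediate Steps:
C(y) = (1 + y)/y (C(y) = (y + 1)/y = (1 + y)/y)
b(z) = 2*z*(-6 + z) (b(z) = (-6 + z)*(2*z) = 2*z*(-6 + z))
b(C(5))**2 = (2*((1 + 5)/5)*(-6 + (1 + 5)/5))**2 = (2*((1/5)*6)*(-6 + (1/5)*6))**2 = (2*(6/5)*(-6 + 6/5))**2 = (2*(6/5)*(-24/5))**2 = (-288/25)**2 = 82944/625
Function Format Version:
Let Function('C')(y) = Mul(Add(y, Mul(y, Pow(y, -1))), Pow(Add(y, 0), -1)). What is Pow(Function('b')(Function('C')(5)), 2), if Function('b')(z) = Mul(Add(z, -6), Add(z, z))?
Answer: Rational(82944, 625) ≈ 132.71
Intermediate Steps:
Function('C')(y) = Mul(Pow(y, -1), Add(1, y)) (Function('C')(y) = Mul(Add(y, 1), Pow(y, -1)) = Mul(Add(1, y), Pow(y, -1)) = Mul(Pow(y, -1), Add(1, y)))
Function('b')(z) = Mul(2, z, Add(-6, z)) (Function('b')(z) = Mul(Add(-6, z), Mul(2, z)) = Mul(2, z, Add(-6, z)))
Pow(Function('b')(Function('C')(5)), 2) = Pow(Mul(2, Mul(Pow(5, -1), Add(1, 5)), Add(-6, Mul(Pow(5, -1), Add(1, 5)))), 2) = Pow(Mul(2, Mul(Rational(1, 5), 6), Add(-6, Mul(Rational(1, 5), 6))), 2) = Pow(Mul(2, Rational(6, 5), Add(-6, Rational(6, 5))), 2) = Pow(Mul(2, Rational(6, 5), Rational(-24, 5)), 2) = Pow(Rational(-288, 25), 2) = Rational(82944, 625)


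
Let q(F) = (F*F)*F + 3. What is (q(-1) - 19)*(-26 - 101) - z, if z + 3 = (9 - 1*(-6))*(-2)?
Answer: 2192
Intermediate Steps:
q(F) = 3 + F**3 (q(F) = F**2*F + 3 = F**3 + 3 = 3 + F**3)
z = -33 (z = -3 + (9 - 1*(-6))*(-2) = -3 + (9 + 6)*(-2) = -3 + 15*(-2) = -3 - 30 = -33)
(q(-1) - 19)*(-26 - 101) - z = ((3 + (-1)**3) - 19)*(-26 - 101) - 1*(-33) = ((3 - 1) - 19)*(-127) + 33 = (2 - 19)*(-127) + 33 = -17*(-127) + 33 = 2159 + 33 = 2192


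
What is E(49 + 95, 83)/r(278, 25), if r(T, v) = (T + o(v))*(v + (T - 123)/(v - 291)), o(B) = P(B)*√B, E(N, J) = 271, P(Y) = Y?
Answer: 72086/2617485 ≈ 0.027540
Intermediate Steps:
o(B) = B^(3/2) (o(B) = B*√B = B^(3/2))
r(T, v) = (T + v^(3/2))*(v + (-123 + T)/(-291 + v)) (r(T, v) = (T + v^(3/2))*(v + (T - 123)/(v - 291)) = (T + v^(3/2))*(v + (-123 + T)/(-291 + v)))
E(49 + 95, 83)/r(278, 25) = 271/(((278² + 25^(7/2) - 291*25^(5/2) - 123*278 - 123*25^(3/2) + 278*25² + 278*25^(3/2) - 291*278*25)/(-291 + 25))) = 271/(((77284 + 78125 - 291*3125 - 34194 - 123*125 + 278*625 + 278*125 - 2022450)/(-266))) = 271/((-(77284 + 78125 - 909375 - 34194 - 15375 + 173750 + 34750 - 2022450)/266)) = 271/((-1/266*(-2617485))) = 271/(2617485/266) = 271*(266/2617485) = 72086/2617485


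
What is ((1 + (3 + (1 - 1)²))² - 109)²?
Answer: 8649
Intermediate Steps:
((1 + (3 + (1 - 1)²))² - 109)² = ((1 + (3 + 0²))² - 109)² = ((1 + (3 + 0))² - 109)² = ((1 + 3)² - 109)² = (4² - 109)² = (16 - 109)² = (-93)² = 8649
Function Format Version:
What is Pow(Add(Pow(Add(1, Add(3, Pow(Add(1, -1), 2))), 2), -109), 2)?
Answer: 8649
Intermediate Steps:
Pow(Add(Pow(Add(1, Add(3, Pow(Add(1, -1), 2))), 2), -109), 2) = Pow(Add(Pow(Add(1, Add(3, Pow(0, 2))), 2), -109), 2) = Pow(Add(Pow(Add(1, Add(3, 0)), 2), -109), 2) = Pow(Add(Pow(Add(1, 3), 2), -109), 2) = Pow(Add(Pow(4, 2), -109), 2) = Pow(Add(16, -109), 2) = Pow(-93, 2) = 8649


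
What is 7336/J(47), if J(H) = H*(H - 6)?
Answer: 7336/1927 ≈ 3.8070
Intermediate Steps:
J(H) = H*(-6 + H)
7336/J(47) = 7336/((47*(-6 + 47))) = 7336/((47*41)) = 7336/1927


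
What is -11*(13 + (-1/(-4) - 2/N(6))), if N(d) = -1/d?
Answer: -1111/4 ≈ -277.75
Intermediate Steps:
-11*(13 + (-1/(-4) - 2/N(6))) = -11*(13 + (-1/(-4) - 2/((-1/6)))) = -11*(13 + (-1*(-¼) - 2/((-1*⅙)))) = -11*(13 + (¼ - 2/(-⅙))) = -11*(13 + (¼ - 2*(-6))) = -11*(13 + (¼ + 12)) = -11*(13 + 49/4) = -11*101/4 = -1111/4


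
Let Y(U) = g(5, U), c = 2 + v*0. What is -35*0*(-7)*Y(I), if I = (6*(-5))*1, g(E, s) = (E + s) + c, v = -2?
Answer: 0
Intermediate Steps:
c = 2 (c = 2 - 2*0 = 2 + 0 = 2)
g(E, s) = 2 + E + s (g(E, s) = (E + s) + 2 = 2 + E + s)
I = -30 (I = -30*1 = -30)
Y(U) = 7 + U (Y(U) = 2 + 5 + U = 7 + U)
-35*0*(-7)*Y(I) = -35*0*(-7)*(7 - 30) = -0*(-23) = -35*0 = 0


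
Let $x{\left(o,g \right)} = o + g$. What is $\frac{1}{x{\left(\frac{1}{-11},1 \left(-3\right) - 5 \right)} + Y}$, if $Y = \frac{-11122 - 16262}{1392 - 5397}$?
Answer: $- \frac{14685}{18407} \approx -0.79779$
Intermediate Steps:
$x{\left(o,g \right)} = g + o$
$Y = \frac{9128}{1335}$ ($Y = \frac{-11122 - 16262}{-4005} = \left(-27384\right) \left(- \frac{1}{4005}\right) = \frac{9128}{1335} \approx 6.8375$)
$\frac{1}{x{\left(\frac{1}{-11},1 \left(-3\right) - 5 \right)} + Y} = \frac{1}{\left(\left(1 \left(-3\right) - 5\right) + \frac{1}{-11}\right) + \frac{9128}{1335}} = \frac{1}{\left(\left(-3 - 5\right) - \frac{1}{11}\right) + \frac{9128}{1335}} = \frac{1}{\left(-8 - \frac{1}{11}\right) + \frac{9128}{1335}} = \frac{1}{- \frac{89}{11} + \frac{9128}{1335}} = \frac{1}{- \frac{18407}{14685}} = - \frac{14685}{18407}$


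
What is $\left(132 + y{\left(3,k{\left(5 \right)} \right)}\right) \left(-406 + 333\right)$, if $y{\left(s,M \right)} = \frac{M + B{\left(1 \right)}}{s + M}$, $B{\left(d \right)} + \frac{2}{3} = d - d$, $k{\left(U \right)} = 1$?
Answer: $- \frac{115705}{12} \approx -9642.1$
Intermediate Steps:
$B{\left(d \right)} = - \frac{2}{3}$ ($B{\left(d \right)} = - \frac{2}{3} + \left(d - d\right) = - \frac{2}{3} + 0 = - \frac{2}{3}$)
$y{\left(s,M \right)} = \frac{- \frac{2}{3} + M}{M + s}$ ($y{\left(s,M \right)} = \frac{M - \frac{2}{3}}{s + M} = \frac{- \frac{2}{3} + M}{M + s}$)
$\left(132 + y{\left(3,k{\left(5 \right)} \right)}\right) \left(-406 + 333\right) = \left(132 + \frac{- \frac{2}{3} + 1}{1 + 3}\right) \left(-406 + 333\right) = \left(132 + \frac{1}{4} \cdot \frac{1}{3}\right) \left(-73\right) = \left(132 + \frac{1}{12}\right) \left(-73\right) = \frac{1585}{12} \left(-73\right) = - \frac{115705}{12}$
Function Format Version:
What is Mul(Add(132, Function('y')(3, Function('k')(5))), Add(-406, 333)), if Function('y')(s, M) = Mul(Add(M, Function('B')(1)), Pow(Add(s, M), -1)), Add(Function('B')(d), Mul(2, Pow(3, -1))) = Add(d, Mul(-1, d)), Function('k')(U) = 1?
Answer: Rational(-115705, 12) ≈ -9642.1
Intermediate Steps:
Function('B')(d) = Rational(-2, 3) (Function('B')(d) = Add(Rational(-2, 3), Add(d, Mul(-1, d))) = Add(Rational(-2, 3), 0) = Rational(-2, 3))
Function('y')(s, M) = Mul(Pow(Add(M, s), -1), Add(Rational(-2, 3), M)) (Function('y')(s, M) = Mul(Add(M, Rational(-2, 3)), Pow(Add(s, M), -1)) = Mul(Add(Rational(-2, 3), M), Pow(Add(M, s), -1)) = Mul(Pow(Add(M, s), -1), Add(Rational(-2, 3), M)))
Mul(Add(132, Function('y')(3, Function('k')(5))), Add(-406, 333)) = Mul(Add(132, Mul(Pow(Add(1, 3), -1), Add(Rational(-2, 3), 1))), Add(-406, 333)) = Mul(Add(132, Mul(Pow(4, -1), Rational(1, 3))), -73) = Mul(Add(132, Mul(Rational(1, 4), Rational(1, 3))), -73) = Mul(Add(132, Rational(1, 12)), -73) = Mul(Rational(1585, 12), -73) = Rational(-115705, 12)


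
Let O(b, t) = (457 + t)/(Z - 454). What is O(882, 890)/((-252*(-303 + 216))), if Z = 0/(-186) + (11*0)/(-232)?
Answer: -449/3317832 ≈ -0.00013533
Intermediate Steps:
Z = 0 (Z = 0*(-1/186) + 0*(-1/232) = 0 + 0 = 0)
O(b, t) = -457/454 - t/454 (O(b, t) = (457 + t)/(0 - 454) = (457 + t)/(-454) = (457 + t)*(-1/454) = -457/454 - t/454)
O(882, 890)/((-252*(-303 + 216))) = (-457/454 - 1/454*890)/((-252*(-303 + 216))) = (-457/454 - 445/227)/((-252*(-87))) = -1347/454/21924 = -1347/454*1/21924 = -449/3317832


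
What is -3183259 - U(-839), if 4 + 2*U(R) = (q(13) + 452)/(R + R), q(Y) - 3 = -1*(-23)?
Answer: -5341505007/1678 ≈ -3.1833e+6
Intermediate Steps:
q(Y) = 26 (q(Y) = 3 - 1*(-23) = 3 + 23 = 26)
U(R) = -2 + 239/(2*R) (U(R) = -2 + ((26 + 452)/(R + R))/2 = -2 + (478/((2*R)))/2 = -2 + (478*(1/(2*R)))/2 = -2 + (239/R)/2 = -2 + 239/(2*R))
-3183259 - U(-839) = -3183259 - (-2 + (239/2)/(-839)) = -3183259 - (-2 + (239/2)*(-1/839)) = -3183259 - (-2 - 239/1678) = -3183259 - 1*(-3595/1678) = -3183259 + 3595/1678 = -5341505007/1678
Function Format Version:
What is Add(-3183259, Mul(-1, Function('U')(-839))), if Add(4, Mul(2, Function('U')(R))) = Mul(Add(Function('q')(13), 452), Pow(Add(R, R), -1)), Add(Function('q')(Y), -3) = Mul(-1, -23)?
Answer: Rational(-5341505007, 1678) ≈ -3.1833e+6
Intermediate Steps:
Function('q')(Y) = 26 (Function('q')(Y) = Add(3, Mul(-1, -23)) = Add(3, 23) = 26)
Function('U')(R) = Add(-2, Mul(Rational(239, 2), Pow(R, -1))) (Function('U')(R) = Add(-2, Mul(Rational(1, 2), Mul(Add(26, 452), Pow(Add(R, R), -1)))) = Add(-2, Mul(Rational(1, 2), Mul(478, Pow(Mul(2, R), -1)))) = Add(-2, Mul(Rational(1, 2), Mul(478, Mul(Rational(1, 2), Pow(R, -1))))) = Add(-2, Mul(Rational(1, 2), Mul(239, Pow(R, -1)))) = Add(-2, Mul(Rational(239, 2), Pow(R, -1))))
Add(-3183259, Mul(-1, Function('U')(-839))) = Add(-3183259, Mul(-1, Add(-2, Mul(Rational(239, 2), Pow(-839, -1))))) = Add(-3183259, Mul(-1, Add(-2, Mul(Rational(239, 2), Rational(-1, 839))))) = Add(-3183259, Mul(-1, Add(-2, Rational(-239, 1678)))) = Add(-3183259, Mul(-1, Rational(-3595, 1678))) = Add(-3183259, Rational(3595, 1678)) = Rational(-5341505007, 1678)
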